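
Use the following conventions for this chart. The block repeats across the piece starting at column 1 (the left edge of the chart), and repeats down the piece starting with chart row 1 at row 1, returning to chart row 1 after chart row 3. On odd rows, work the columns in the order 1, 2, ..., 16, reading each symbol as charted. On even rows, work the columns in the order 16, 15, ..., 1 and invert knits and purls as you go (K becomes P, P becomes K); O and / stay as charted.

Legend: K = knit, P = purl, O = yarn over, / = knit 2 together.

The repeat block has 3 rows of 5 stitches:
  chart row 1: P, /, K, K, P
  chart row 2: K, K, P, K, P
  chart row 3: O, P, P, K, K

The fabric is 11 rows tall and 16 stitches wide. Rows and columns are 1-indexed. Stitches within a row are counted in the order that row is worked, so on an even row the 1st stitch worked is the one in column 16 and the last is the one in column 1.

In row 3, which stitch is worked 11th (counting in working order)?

Result:
O

Derivation:
Row 3 uses chart row ((3-1) mod 3)+1 = 3. Row 3 is odd, so RS.
Chart row 3 tiled across columns 1-16: O P P K K O P P K K O P P K K O
RS: work column 1 to column 16, symbols as charted — the tiled row is the row as worked.
Counting 11 along the worked row gives O.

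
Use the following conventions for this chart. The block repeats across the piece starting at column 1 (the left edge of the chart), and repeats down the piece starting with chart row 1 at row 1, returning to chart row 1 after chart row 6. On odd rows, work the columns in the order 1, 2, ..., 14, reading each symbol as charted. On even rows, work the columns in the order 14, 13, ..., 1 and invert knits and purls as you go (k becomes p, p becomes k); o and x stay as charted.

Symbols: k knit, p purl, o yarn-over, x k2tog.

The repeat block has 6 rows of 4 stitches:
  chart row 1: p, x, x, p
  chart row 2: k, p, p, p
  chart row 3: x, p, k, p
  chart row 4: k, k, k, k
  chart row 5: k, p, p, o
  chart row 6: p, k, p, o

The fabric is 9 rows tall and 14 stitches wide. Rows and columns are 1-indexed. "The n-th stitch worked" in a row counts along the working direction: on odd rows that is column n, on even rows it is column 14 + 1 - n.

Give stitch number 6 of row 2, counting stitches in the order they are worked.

Row 2 uses chart row ((2-1) mod 6)+1 = 2. Row 2 is even, so WS.
Chart row 2 tiled across columns 1-14: k p p p k p p p k p p p k p
WS row: flip the tiled sequence (start at column 14) and apply k<->p; o and x stay.
Row 2 as worked: k p k k k p k k k p k k k p
Counting 6 along the worked row gives p.

Result:
p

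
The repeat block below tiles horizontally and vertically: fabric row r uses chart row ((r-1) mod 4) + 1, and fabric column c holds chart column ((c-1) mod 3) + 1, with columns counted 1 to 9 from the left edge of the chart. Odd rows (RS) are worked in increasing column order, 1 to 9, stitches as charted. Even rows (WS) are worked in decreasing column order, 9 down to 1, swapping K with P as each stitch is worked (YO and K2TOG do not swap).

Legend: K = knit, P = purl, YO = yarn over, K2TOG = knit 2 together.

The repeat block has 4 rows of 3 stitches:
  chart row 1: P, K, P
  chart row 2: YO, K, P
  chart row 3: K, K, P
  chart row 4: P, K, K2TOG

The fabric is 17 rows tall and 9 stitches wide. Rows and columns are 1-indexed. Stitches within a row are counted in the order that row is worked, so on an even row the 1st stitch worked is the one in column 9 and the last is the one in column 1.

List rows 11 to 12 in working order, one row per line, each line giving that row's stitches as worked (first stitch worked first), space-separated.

Row 11: chart row 3, RS - tile across columns 1-9 and work as-is.
Row 12: chart row 4, WS - tiled (columns 1-9): P K K2TOG P K K2TOG P K K2TOG; work from column 9 back to 1 with K<->P swapped.

Result:
K K P K K P K K P
K2TOG P K K2TOG P K K2TOG P K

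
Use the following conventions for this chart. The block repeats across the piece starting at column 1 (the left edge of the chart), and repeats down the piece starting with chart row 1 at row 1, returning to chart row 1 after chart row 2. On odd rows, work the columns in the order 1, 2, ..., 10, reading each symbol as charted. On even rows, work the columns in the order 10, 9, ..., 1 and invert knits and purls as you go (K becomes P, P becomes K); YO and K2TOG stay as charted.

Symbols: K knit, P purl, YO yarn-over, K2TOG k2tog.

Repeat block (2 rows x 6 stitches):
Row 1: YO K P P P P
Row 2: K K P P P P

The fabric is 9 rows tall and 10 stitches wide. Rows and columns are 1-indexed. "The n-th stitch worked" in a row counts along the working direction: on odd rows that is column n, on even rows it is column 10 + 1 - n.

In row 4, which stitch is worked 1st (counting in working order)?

Result:
K

Derivation:
Row 4 uses chart row ((4-1) mod 2)+1 = 2. Row 4 is even, so WS.
Chart row 2 tiled across columns 1-10: K K P P P P K K P P
WS: work from column 10 back to column 1 (reverse the tiled row), swapping K<->P (YO and K2TOG unchanged).
Row 4 as worked: K K P P K K K K P P
Counting 1 along the worked row gives K.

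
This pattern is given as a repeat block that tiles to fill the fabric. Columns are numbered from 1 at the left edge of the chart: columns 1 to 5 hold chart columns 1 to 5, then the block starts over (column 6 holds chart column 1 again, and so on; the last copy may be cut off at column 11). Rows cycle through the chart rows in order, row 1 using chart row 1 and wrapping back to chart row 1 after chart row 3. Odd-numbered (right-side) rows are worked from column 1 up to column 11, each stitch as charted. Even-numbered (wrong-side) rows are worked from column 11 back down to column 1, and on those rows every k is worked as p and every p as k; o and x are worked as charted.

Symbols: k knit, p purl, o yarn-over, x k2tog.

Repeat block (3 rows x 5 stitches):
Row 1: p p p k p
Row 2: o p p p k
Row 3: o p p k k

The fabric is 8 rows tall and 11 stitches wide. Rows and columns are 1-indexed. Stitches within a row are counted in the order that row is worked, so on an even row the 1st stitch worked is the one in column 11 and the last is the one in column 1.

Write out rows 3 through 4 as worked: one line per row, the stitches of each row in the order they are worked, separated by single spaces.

Rows as worked:
o p p k k o p p k k o
k k p k k k k p k k k

Derivation:
Row 3: chart row 3, RS - tile across columns 1-11 and work as-is.
Row 4: chart row 1, WS - tiled (columns 1-11): p p p k p p p p k p p; work from column 11 back to 1 with k<->p swapped.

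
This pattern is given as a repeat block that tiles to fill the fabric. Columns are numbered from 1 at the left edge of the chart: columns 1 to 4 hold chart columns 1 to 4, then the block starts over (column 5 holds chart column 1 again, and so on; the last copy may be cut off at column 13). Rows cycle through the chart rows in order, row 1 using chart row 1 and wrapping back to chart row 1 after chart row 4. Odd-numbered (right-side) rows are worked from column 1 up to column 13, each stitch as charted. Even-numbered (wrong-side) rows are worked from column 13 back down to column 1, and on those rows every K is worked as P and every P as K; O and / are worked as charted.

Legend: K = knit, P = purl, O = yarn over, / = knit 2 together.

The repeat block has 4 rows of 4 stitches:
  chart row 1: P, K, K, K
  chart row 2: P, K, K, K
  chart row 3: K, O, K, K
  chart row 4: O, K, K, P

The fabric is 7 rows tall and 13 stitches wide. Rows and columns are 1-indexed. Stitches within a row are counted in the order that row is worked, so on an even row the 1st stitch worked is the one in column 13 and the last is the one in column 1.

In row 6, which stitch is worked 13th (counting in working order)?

Row 6: (6-1) mod 4 = 1, so use chart row 2. Even row -> WS.
Chart row 2 tiled across columns 1-13: P K K K P K K K P K K K P
WS row: flip the tiled sequence (start at column 13) and apply K<->P; O and / stay.
Row 6 as worked: K P P P K P P P K P P P K
Stitch 13 in working order -> K

Stitch:
K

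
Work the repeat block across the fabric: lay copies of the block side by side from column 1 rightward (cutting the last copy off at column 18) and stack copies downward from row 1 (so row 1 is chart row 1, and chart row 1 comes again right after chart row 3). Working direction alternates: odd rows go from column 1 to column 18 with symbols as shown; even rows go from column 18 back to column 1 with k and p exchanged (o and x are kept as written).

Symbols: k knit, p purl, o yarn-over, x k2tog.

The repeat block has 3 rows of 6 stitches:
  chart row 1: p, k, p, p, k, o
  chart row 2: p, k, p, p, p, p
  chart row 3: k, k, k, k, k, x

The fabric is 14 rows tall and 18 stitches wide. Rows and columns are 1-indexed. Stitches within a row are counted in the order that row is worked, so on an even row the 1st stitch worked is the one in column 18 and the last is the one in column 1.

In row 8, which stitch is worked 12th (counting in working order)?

Row 8 uses chart row ((8-1) mod 3)+1 = 2. Row 8 is even, so WS.
Chart row 2 tiled across columns 1-18: p k p p p p p k p p p p p k p p p p
Wrong side: read the tiled row from column 18 down to 1 and exchange k with p (leave o, x).
Row 8 as worked: k k k k p k k k k k p k k k k k p k
Stitch 12 in working order -> k

Result:
k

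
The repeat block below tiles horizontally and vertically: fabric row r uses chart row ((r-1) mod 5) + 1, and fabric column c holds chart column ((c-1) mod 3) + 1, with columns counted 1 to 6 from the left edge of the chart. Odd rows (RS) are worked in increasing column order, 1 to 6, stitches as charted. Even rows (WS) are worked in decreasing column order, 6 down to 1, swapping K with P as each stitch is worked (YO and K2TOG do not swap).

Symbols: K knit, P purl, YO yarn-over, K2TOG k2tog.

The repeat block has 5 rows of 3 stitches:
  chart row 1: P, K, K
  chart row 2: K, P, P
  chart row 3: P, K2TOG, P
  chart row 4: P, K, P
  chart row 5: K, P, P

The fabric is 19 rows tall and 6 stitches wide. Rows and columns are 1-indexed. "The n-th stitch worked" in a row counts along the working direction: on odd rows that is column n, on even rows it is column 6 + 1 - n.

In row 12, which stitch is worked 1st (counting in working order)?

Result:
K

Derivation:
For row 12: chart row = ((12-1) mod 5) + 1 = 2; this is a WS (even) row.
Chart row 2 tiled across columns 1-6: K P P K P P
Wrong side: read the tiled row from column 6 down to 1 and exchange K with P (leave YO, K2TOG).
Row 12 as worked: K K P K K P
Stitch 1 in working order -> K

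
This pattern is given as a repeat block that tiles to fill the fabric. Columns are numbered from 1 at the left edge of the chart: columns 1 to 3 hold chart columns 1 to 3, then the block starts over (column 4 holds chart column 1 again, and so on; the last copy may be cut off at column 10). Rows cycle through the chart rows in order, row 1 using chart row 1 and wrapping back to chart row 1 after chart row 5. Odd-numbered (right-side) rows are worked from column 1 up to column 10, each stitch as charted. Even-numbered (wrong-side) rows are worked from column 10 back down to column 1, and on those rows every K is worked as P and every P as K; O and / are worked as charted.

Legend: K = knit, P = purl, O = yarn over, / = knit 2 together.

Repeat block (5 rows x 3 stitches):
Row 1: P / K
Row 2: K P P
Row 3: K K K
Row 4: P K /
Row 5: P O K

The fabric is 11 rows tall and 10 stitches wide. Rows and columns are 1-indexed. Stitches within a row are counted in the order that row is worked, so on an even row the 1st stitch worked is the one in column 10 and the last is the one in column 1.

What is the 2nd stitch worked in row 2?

Result:
K

Derivation:
Row 2: (2-1) mod 5 = 1, so use chart row 2. Even row -> WS.
Chart row 2 tiled across columns 1-10: K P P K P P K P P K
WS row: flip the tiled sequence (start at column 10) and apply K<->P; O and / stay.
Row 2 as worked: P K K P K K P K K P
The 2nd stitch worked is K.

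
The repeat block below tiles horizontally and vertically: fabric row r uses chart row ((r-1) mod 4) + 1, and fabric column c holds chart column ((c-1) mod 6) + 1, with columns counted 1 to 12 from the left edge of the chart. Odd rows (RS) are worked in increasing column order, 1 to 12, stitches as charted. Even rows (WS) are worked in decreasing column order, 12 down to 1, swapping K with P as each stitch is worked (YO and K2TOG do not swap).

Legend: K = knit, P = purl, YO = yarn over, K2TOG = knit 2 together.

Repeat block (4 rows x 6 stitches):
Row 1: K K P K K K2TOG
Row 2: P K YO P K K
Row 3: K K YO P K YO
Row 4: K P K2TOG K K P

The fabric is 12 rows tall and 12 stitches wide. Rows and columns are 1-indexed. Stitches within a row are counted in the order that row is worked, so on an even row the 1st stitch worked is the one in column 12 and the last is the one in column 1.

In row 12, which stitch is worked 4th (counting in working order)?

Result:
K2TOG

Derivation:
Row 12: (12-1) mod 4 = 3, so use chart row 4. Even row -> WS.
Chart row 4 tiled across columns 1-12: K P K2TOG K K P K P K2TOG K K P
WS row: flip the tiled sequence (start at column 12) and apply K<->P; YO and K2TOG stay.
Row 12 as worked: K P P K2TOG K P K P P K2TOG K P
Stitch 4 in working order -> K2TOG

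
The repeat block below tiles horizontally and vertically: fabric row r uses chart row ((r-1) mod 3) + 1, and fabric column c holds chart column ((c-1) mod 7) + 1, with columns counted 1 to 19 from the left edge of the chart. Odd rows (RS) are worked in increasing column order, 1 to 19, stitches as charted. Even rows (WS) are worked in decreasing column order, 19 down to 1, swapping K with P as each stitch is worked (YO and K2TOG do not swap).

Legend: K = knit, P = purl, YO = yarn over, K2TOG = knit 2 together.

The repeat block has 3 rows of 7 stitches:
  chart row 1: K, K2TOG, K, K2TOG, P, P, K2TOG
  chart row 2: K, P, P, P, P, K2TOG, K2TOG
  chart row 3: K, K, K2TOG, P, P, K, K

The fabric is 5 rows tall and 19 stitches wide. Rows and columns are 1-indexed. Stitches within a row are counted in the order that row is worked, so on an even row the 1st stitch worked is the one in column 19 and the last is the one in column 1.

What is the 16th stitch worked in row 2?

Result:
K

Derivation:
Row 2: (2-1) mod 3 = 1, so use chart row 2. Even row -> WS.
Chart row 2 tiled across columns 1-19: K P P P P K2TOG K2TOG K P P P P K2TOG K2TOG K P P P P
Wrong side: read the tiled row from column 19 down to 1 and exchange K with P (leave YO, K2TOG).
Row 2 as worked: K K K K P K2TOG K2TOG K K K K P K2TOG K2TOG K K K K P
Counting 16 along the worked row gives K.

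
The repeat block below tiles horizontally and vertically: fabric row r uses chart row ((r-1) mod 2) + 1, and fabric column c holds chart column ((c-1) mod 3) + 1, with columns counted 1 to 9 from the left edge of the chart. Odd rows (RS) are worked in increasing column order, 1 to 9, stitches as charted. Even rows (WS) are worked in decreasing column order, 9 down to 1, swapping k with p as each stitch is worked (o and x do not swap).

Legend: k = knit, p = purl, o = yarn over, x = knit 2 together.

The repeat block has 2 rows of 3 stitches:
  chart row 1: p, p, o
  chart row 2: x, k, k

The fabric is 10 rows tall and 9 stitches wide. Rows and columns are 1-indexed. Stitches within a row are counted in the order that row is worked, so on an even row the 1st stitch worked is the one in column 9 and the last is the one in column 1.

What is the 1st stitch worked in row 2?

Row 2 uses chart row ((2-1) mod 2)+1 = 2. Row 2 is even, so WS.
Chart row 2 tiled across columns 1-9: x k k x k k x k k
Wrong side: read the tiled row from column 9 down to 1 and exchange k with p (leave o, x).
Row 2 as worked: p p x p p x p p x
The 1st stitch worked is p.

== STITCH ==
p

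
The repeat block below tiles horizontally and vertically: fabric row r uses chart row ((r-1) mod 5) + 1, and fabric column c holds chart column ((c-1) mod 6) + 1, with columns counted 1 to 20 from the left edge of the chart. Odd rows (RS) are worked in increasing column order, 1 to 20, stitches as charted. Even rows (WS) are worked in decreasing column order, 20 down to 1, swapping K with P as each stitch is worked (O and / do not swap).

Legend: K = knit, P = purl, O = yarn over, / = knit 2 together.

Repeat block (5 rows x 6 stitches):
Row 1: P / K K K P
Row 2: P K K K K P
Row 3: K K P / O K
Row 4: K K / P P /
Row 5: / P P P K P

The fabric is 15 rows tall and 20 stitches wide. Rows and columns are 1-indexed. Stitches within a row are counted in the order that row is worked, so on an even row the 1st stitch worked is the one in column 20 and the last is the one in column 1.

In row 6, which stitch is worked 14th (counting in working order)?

Row 6: (6-1) mod 5 = 0, so use chart row 1. Even row -> WS.
Chart row 1 tiled across columns 1-20: P / K K K P P / K K K P P / K K K P P /
WS: work from column 20 back to column 1 (reverse the tiled row), swapping K<->P (O and / unchanged).
Row 6 as worked: / K K P P P / K K P P P / K K P P P / K
Counting 14 along the worked row gives K.

Result:
K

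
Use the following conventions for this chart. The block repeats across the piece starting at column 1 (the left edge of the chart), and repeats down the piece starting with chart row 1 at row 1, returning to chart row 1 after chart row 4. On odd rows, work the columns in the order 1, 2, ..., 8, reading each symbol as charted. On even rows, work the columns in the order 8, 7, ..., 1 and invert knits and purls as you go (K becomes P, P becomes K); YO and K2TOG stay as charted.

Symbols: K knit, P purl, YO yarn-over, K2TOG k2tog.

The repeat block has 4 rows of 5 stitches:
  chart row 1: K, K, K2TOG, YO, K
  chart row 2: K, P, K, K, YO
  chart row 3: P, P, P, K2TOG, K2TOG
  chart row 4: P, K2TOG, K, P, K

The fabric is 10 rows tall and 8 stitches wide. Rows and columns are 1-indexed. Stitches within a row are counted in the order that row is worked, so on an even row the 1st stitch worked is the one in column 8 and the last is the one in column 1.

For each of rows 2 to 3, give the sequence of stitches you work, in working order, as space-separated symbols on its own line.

== ROWS AS WORKED ==
P K P YO P P K P
P P P K2TOG K2TOG P P P

Derivation:
Row 2: chart row 2, WS - tiled (columns 1-8): K P K K YO K P K; work from column 8 back to 1 with K<->P swapped.
Row 3: chart row 3, RS - tile across columns 1-8 and work as-is.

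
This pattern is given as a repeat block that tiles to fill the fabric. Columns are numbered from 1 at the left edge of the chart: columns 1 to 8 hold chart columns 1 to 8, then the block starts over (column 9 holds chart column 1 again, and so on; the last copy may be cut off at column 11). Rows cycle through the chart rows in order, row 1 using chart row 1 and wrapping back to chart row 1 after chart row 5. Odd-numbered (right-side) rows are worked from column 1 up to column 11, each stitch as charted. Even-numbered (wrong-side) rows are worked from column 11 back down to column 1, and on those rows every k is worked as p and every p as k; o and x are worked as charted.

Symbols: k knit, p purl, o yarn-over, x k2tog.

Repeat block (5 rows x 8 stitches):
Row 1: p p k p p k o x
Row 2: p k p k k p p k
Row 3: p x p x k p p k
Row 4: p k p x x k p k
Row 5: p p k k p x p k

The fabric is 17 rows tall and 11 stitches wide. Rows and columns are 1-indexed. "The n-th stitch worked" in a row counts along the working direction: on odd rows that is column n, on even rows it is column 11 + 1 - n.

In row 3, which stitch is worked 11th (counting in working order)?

Result:
p

Derivation:
For row 3: chart row = ((3-1) mod 5) + 1 = 3; this is a RS (odd) row.
Chart row 3 tiled across columns 1-11: p x p x k p p k p x p
RS: work column 1 to column 11, symbols as charted — the tiled row is the row as worked.
Stitch 11 in working order -> p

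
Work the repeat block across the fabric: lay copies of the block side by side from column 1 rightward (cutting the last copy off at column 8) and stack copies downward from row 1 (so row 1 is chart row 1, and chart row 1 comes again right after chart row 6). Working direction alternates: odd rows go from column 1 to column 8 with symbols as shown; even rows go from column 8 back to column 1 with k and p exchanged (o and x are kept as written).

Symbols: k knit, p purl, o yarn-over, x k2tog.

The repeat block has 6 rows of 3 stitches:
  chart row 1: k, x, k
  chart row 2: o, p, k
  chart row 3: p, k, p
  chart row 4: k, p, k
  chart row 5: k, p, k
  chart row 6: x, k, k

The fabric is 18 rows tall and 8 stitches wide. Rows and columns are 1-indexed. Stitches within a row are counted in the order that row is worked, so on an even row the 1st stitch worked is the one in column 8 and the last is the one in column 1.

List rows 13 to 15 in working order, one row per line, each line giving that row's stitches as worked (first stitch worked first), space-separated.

Row 13: chart row 1, RS - tile across columns 1-8 and work as-is.
Row 14: chart row 2, WS - tiled (columns 1-8): o p k o p k o p; work from column 8 back to 1 with k<->p swapped.
Row 15: chart row 3, RS - tile across columns 1-8 and work as-is.

Result:
k x k k x k k x
k o p k o p k o
p k p p k p p k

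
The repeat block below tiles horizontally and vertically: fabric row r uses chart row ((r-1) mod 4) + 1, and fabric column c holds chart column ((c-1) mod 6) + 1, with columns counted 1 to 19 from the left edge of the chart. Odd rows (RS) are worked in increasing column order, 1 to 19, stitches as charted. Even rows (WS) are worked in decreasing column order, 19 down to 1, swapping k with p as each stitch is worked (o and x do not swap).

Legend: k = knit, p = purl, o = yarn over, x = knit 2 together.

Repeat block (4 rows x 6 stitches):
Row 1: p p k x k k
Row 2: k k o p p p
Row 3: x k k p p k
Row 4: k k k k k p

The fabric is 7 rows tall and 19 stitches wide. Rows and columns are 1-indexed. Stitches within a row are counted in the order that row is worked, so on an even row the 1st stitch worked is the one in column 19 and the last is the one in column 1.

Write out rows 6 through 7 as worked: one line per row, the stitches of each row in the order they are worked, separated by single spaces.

Row 6: chart row 2, WS - tiled (columns 1-19): k k o p p p k k o p p p k k o p p p k; work from column 19 back to 1 with k<->p swapped.
Row 7: chart row 3, RS - tile across columns 1-19 and work as-is.

== ROWS AS WORKED ==
p k k k o p p k k k o p p k k k o p p
x k k p p k x k k p p k x k k p p k x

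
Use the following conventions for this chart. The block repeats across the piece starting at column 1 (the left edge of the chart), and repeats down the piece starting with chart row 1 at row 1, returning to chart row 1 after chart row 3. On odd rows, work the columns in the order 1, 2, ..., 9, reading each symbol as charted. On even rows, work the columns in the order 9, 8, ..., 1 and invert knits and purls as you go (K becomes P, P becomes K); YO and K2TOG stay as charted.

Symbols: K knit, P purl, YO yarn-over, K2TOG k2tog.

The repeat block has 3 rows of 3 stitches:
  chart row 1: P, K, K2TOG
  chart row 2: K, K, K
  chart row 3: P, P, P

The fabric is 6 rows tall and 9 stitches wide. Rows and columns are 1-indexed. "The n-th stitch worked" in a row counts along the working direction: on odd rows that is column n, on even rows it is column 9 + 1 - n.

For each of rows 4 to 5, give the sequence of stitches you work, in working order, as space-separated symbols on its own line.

Row 4: chart row 1, WS - tiled (columns 1-9): P K K2TOG P K K2TOG P K K2TOG; work from column 9 back to 1 with K<->P swapped.
Row 5: chart row 2, RS - tile across columns 1-9 and work as-is.

Result:
K2TOG P K K2TOG P K K2TOG P K
K K K K K K K K K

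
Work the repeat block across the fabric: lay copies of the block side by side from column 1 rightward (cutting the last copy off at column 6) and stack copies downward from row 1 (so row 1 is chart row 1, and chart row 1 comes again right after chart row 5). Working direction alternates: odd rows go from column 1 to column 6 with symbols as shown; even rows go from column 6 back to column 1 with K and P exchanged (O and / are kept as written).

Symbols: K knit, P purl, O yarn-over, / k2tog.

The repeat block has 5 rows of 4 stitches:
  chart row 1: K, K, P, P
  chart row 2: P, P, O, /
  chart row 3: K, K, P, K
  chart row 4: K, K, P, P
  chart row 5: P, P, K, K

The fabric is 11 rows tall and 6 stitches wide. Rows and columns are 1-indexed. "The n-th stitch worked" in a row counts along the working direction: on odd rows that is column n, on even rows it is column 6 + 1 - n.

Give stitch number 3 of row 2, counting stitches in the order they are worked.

Row 2: (2-1) mod 5 = 1, so use chart row 2. Even row -> WS.
Chart row 2 tiled across columns 1-6: P P O / P P
WS row: flip the tiled sequence (start at column 6) and apply K<->P; O and / stay.
Row 2 as worked: K K / O K K
The 3rd stitch worked is /.

Result:
/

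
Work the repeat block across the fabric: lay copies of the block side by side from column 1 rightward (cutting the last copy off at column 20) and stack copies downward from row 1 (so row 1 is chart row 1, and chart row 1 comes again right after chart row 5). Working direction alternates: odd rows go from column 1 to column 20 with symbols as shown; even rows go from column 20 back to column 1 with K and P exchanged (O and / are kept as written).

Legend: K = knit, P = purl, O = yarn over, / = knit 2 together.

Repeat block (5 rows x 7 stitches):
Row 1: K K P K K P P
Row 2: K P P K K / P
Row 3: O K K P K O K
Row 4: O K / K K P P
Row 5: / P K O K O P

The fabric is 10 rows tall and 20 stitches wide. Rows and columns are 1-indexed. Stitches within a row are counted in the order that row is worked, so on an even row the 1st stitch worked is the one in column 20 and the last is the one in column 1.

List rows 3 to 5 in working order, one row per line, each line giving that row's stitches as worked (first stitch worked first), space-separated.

Result:
O K K P K O K O K K P K O K O K K P K O
K P P / P O K K P P / P O K K P P / P O
/ P K O K O P / P K O K O P / P K O K O

Derivation:
Row 3: chart row 3, RS - tile across columns 1-20 and work as-is.
Row 4: chart row 4, WS - tiled (columns 1-20): O K / K K P P O K / K K P P O K / K K P; work from column 20 back to 1 with K<->P swapped.
Row 5: chart row 5, RS - tile across columns 1-20 and work as-is.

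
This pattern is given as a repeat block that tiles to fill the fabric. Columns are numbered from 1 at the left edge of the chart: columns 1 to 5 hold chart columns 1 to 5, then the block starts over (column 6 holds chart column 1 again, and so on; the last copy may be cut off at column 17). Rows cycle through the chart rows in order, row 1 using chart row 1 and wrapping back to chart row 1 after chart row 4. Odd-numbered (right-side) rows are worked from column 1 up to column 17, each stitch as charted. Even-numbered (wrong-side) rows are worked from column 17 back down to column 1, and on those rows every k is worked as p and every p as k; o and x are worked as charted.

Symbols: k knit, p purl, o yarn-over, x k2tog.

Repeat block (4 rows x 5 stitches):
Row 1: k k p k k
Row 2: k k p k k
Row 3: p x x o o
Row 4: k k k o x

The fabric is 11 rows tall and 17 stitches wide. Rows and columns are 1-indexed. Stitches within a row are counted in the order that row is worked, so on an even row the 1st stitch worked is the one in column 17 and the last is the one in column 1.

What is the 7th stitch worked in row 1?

== STITCH ==
k

Derivation:
Row 1 uses chart row ((1-1) mod 4)+1 = 1. Row 1 is odd, so RS.
Chart row 1 tiled across columns 1-17: k k p k k k k p k k k k p k k k k
RS row: no reversal, no swap; stitch n worked = column n.
Stitch 7 in working order -> k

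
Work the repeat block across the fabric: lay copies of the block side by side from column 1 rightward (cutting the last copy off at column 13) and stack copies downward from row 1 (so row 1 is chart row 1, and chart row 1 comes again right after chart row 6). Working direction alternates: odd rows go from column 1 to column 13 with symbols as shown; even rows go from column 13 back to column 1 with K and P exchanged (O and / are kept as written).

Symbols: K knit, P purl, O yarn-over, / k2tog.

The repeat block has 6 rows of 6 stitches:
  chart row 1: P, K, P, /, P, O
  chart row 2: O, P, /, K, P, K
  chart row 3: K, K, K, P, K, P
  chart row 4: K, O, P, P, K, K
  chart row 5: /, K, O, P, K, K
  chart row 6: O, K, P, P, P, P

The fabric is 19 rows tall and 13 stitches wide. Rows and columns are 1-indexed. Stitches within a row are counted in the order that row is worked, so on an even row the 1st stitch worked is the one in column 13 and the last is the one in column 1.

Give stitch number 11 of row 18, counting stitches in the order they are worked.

Row 18: (18-1) mod 6 = 5, so use chart row 6. Even row -> WS.
Chart row 6 tiled across columns 1-13: O K P P P P O K P P P P O
Wrong side: read the tiled row from column 13 down to 1 and exchange K with P (leave O, /).
Row 18 as worked: O K K K K P O K K K K P O
Stitch 11 in working order -> K

== STITCH ==
K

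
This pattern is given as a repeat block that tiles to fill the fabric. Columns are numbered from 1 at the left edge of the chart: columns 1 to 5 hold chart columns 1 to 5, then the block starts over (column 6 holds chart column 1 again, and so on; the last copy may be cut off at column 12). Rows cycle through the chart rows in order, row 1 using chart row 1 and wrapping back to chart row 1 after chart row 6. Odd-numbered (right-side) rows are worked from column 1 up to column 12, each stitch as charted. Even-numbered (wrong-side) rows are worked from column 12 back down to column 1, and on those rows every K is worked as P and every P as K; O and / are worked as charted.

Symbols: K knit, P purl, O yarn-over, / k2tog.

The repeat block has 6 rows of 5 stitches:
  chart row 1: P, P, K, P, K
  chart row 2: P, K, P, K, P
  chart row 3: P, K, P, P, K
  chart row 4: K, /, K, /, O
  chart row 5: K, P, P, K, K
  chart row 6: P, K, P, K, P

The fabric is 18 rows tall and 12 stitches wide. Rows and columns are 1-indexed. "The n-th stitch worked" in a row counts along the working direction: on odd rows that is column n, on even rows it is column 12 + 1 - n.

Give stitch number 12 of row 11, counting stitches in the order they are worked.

Row 11 uses chart row ((11-1) mod 6)+1 = 5. Row 11 is odd, so RS.
Chart row 5 tiled across columns 1-12: K P P K K K P P K K K P
RS: work column 1 to column 12, symbols as charted — the tiled row is the row as worked.
Stitch 12 in working order -> P

Result:
P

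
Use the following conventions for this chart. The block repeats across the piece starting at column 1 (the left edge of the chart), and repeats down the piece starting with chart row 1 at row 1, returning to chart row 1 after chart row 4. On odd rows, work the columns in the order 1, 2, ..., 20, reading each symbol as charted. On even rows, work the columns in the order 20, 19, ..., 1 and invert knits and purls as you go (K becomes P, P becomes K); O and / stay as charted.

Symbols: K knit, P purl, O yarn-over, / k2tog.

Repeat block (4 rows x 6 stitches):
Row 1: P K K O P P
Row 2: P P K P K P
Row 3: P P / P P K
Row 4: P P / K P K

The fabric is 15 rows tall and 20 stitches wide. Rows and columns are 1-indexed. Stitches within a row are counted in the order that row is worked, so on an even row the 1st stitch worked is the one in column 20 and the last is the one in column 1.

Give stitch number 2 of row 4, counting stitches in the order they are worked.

== STITCH ==
K

Derivation:
Row 4: (4-1) mod 4 = 3, so use chart row 4. Even row -> WS.
Chart row 4 tiled across columns 1-20: P P / K P K P P / K P K P P / K P K P P
WS row: flip the tiled sequence (start at column 20) and apply K<->P; O and / stay.
Row 4 as worked: K K P K P / K K P K P / K K P K P / K K
Counting 2 along the worked row gives K.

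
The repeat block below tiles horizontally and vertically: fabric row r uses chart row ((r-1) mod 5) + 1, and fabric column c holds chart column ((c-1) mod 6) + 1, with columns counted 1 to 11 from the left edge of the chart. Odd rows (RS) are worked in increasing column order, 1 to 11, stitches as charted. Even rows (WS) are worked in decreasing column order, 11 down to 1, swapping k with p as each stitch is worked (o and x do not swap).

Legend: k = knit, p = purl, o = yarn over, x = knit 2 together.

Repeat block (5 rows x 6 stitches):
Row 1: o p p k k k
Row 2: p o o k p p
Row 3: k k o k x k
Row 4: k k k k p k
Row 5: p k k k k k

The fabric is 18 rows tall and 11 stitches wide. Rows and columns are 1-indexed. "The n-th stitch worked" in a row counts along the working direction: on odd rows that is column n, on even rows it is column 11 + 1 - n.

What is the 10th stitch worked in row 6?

== STITCH ==
k

Derivation:
For row 6: chart row = ((6-1) mod 5) + 1 = 1; this is a WS (even) row.
Chart row 1 tiled across columns 1-11: o p p k k k o p p k k
Wrong side: read the tiled row from column 11 down to 1 and exchange k with p (leave o, x).
Row 6 as worked: p p k k o p p p k k o
The 10th stitch worked is k.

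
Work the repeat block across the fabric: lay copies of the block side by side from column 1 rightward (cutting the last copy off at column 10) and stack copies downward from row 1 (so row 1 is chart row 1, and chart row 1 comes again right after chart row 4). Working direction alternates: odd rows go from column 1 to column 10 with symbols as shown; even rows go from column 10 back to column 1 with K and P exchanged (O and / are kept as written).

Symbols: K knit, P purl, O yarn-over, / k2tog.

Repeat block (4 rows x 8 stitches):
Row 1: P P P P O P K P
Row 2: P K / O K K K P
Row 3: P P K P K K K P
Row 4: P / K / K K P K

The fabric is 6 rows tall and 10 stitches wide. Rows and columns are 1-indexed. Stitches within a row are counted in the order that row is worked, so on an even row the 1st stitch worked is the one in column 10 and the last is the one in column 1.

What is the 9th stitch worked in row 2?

Row 2 uses chart row ((2-1) mod 4)+1 = 2. Row 2 is even, so WS.
Chart row 2 tiled across columns 1-10: P K / O K K K P P K
WS: work from column 10 back to column 1 (reverse the tiled row), swapping K<->P (O and / unchanged).
Row 2 as worked: P K K P P P O / P K
Counting 9 along the worked row gives P.

Result:
P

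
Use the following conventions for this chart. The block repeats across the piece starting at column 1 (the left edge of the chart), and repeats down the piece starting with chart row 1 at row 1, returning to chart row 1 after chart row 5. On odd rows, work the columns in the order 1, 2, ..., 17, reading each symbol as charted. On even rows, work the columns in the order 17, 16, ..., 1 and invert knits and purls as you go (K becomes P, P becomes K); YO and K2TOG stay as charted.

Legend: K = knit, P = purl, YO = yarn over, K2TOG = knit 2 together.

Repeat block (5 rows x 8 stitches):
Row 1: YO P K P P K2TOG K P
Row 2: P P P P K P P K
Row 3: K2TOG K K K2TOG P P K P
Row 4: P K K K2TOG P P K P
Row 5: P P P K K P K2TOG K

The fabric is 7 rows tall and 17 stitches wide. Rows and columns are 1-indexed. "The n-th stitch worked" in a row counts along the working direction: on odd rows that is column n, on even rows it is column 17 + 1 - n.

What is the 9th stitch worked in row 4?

Row 4: (4-1) mod 5 = 3, so use chart row 4. Even row -> WS.
Chart row 4 tiled across columns 1-17: P K K K2TOG P P K P P K K K2TOG P P K P P
WS: work from column 17 back to column 1 (reverse the tiled row), swapping K<->P (YO and K2TOG unchanged).
Row 4 as worked: K K P K K K2TOG P P K K P K K K2TOG P P K
Stitch 9 in working order -> K

Stitch:
K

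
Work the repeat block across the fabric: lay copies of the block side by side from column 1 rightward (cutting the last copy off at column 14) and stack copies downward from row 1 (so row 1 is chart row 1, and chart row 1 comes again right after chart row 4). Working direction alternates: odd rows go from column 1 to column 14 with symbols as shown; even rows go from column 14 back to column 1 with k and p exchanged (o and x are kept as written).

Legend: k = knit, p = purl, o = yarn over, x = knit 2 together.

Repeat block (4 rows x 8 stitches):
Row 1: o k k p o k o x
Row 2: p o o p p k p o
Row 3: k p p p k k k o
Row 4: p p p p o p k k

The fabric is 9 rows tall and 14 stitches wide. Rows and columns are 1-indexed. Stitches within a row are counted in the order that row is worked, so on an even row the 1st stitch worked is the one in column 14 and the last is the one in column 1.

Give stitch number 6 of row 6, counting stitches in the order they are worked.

Result:
k

Derivation:
Row 6: (6-1) mod 4 = 1, so use chart row 2. Even row -> WS.
Chart row 2 tiled across columns 1-14: p o o p p k p o p o o p p k
Wrong side: read the tiled row from column 14 down to 1 and exchange k with p (leave o, x).
Row 6 as worked: p k k o o k o k p k k o o k
The 6th stitch worked is k.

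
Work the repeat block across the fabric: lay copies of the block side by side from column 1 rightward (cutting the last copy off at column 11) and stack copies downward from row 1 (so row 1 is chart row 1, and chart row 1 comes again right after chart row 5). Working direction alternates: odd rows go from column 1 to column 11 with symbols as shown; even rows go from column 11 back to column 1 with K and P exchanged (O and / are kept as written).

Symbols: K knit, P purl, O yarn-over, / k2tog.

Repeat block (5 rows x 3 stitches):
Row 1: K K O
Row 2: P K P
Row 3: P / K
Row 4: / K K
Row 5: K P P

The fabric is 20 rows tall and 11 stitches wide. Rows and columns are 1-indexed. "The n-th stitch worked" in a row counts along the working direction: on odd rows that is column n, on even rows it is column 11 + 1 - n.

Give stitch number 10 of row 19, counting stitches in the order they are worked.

Result:
/

Derivation:
For row 19: chart row = ((19-1) mod 5) + 1 = 4; this is a RS (odd) row.
Chart row 4 tiled across columns 1-11: / K K / K K / K K / K
Right side: take the tiled row as-is (worked left to right from column 1).
The 10th stitch worked is /.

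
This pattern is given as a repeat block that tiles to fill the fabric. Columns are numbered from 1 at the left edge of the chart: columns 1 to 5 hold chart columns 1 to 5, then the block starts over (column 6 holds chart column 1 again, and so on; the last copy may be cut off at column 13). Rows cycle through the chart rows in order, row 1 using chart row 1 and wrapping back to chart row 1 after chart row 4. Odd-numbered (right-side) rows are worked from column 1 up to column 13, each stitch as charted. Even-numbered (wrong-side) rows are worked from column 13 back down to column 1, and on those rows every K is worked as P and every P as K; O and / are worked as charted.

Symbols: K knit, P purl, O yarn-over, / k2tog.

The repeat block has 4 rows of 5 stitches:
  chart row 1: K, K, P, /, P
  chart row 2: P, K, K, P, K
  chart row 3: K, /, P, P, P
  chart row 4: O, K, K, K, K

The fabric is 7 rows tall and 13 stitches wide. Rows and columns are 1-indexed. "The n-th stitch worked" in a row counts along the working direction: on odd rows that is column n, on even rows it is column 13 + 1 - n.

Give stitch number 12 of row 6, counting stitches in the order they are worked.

For row 6: chart row = ((6-1) mod 4) + 1 = 2; this is a WS (even) row.
Chart row 2 tiled across columns 1-13: P K K P K P K K P K P K K
WS: work from column 13 back to column 1 (reverse the tiled row), swapping K<->P (O and / unchanged).
Row 6 as worked: P P K P K P P K P K P P K
Stitch 12 in working order -> P

Result:
P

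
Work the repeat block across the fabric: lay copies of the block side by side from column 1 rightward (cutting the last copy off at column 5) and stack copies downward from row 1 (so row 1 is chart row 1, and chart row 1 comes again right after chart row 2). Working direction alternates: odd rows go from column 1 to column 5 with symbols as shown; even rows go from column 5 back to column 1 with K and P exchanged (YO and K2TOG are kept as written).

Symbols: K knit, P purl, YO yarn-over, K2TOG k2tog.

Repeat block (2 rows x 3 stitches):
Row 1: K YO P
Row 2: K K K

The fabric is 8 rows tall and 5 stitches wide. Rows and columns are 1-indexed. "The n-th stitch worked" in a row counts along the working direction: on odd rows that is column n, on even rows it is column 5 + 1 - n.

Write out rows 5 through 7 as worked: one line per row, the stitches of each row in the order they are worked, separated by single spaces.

Rows as worked:
K YO P K YO
P P P P P
K YO P K YO

Derivation:
Row 5: chart row 1, RS - tile across columns 1-5 and work as-is.
Row 6: chart row 2, WS - tiled (columns 1-5): K K K K K; work from column 5 back to 1 with K<->P swapped.
Row 7: chart row 1, RS - tile across columns 1-5 and work as-is.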